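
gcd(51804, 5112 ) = 36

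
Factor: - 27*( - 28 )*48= 2^6*3^4*7^1 = 36288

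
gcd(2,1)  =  1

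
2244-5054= - 2810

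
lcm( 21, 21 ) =21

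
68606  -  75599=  - 6993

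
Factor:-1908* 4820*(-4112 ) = 2^8*3^2*5^1*53^1*241^1 * 257^1 = 37816254720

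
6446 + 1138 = 7584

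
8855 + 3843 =12698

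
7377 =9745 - 2368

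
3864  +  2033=5897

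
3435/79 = 43 + 38/79 = 43.48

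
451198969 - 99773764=351425205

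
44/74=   22/37 =0.59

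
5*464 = 2320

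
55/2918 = 55/2918 = 0.02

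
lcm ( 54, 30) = 270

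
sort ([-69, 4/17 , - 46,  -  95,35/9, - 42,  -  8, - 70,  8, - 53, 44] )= [ - 95, - 70,-69, -53, - 46, - 42, - 8, 4/17, 35/9,  8, 44 ]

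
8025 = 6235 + 1790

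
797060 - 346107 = 450953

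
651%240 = 171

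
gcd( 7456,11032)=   8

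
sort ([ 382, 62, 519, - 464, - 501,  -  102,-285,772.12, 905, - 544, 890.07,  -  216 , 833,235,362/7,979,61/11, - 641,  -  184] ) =[ - 641, - 544, - 501, - 464, - 285, - 216, - 184, - 102,  61/11,362/7,62 , 235, 382, 519,  772.12,833,890.07 , 905,979 ]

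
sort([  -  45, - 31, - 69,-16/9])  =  [-69,  -  45,  -  31, - 16/9]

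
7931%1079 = 378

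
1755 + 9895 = 11650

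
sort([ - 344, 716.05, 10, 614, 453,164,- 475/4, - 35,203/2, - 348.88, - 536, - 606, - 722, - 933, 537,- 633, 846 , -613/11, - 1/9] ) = [ - 933, - 722, - 633  , - 606, - 536, - 348.88, - 344, - 475/4, - 613/11, - 35, - 1/9,  10, 203/2, 164, 453, 537,614, 716.05,846 ] 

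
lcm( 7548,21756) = 369852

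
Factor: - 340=-2^2*5^1*17^1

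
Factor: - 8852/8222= - 2^1 * 2213^1*4111^ ( -1) = - 4426/4111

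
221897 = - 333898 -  - 555795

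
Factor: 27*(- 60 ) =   -  2^2*3^4*5^1= - 1620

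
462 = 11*42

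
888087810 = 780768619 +107319191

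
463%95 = 83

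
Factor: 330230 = 2^1*5^1*33023^1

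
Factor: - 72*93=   -  2^3*3^3*31^1 = -6696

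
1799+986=2785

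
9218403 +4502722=13721125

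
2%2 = 0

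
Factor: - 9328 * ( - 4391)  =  40959248 = 2^4 * 11^1*53^1*4391^1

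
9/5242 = 9/5242= 0.00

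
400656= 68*5892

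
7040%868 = 96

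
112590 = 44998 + 67592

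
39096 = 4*9774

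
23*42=966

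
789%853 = 789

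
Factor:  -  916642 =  -2^1*23^1*19927^1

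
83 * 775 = 64325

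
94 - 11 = 83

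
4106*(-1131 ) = -4643886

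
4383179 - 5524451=- 1141272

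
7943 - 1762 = 6181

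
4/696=1/174 = 0.01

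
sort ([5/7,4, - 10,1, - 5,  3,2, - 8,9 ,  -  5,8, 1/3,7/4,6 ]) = [ - 10,-8, - 5, - 5,1/3,5/7,1,7/4,2, 3, 4,6,8,9]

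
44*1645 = 72380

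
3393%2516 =877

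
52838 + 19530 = 72368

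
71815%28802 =14211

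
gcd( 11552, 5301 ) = 19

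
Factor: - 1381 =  - 1381^1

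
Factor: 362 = 2^1*181^1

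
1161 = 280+881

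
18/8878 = 9/4439 = 0.00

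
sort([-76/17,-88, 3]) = [ - 88, - 76/17, 3 ]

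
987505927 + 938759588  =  1926265515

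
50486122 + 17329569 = 67815691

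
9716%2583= 1967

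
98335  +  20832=119167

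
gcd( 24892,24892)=24892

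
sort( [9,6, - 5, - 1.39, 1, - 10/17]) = [ - 5, - 1.39,  -  10/17,1,6,9] 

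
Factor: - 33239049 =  - 3^1 * 2371^1*4673^1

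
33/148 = 33/148 = 0.22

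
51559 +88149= 139708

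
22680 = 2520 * 9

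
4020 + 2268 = 6288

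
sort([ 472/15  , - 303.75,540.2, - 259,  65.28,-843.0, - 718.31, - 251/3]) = [ - 843.0,-718.31,  -  303.75,  -  259,-251/3, 472/15,  65.28,  540.2] 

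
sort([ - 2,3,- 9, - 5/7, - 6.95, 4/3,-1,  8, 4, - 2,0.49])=[ - 9, - 6.95, - 2, - 2, - 1, - 5/7,  0.49,  4/3,3,4,  8 ]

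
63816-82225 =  - 18409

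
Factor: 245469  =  3^1*7^1*11689^1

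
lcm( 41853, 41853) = 41853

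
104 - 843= - 739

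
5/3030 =1/606 = 0.00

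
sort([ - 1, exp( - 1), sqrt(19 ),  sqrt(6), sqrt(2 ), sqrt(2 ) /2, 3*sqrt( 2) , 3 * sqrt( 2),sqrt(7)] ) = [ - 1, exp( - 1 ) , sqrt( 2)/2, sqrt( 2 ), sqrt( 6), sqrt(7 ),3*sqrt(2 ),3*sqrt( 2 ), sqrt ( 19)] 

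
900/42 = 150/7 = 21.43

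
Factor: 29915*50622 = 1514357130 = 2^1 * 3^1*5^1*11^1*13^1 * 31^1*59^1*193^1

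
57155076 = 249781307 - 192626231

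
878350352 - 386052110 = 492298242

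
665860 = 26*25610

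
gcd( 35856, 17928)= 17928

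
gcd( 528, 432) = 48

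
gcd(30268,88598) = 2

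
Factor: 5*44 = 2^2*5^1*11^1 =220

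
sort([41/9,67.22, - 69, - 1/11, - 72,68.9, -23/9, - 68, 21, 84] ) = [ - 72, - 69,-68, - 23/9, - 1/11, 41/9,21,67.22,68.9, 84 ]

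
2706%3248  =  2706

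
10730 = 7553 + 3177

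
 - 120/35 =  - 4 + 4/7=   - 3.43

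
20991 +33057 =54048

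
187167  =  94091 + 93076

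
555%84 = 51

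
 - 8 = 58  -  66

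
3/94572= 1/31524 = 0.00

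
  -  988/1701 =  - 1 + 713/1701 = - 0.58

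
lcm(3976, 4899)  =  274344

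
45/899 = 45/899 = 0.05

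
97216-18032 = 79184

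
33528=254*132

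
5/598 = 5/598 = 0.01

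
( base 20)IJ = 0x17b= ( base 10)379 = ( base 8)573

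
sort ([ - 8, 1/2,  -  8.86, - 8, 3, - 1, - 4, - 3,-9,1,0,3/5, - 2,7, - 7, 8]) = [ - 9, - 8.86, - 8, - 8 , - 7,- 4, - 3, - 2, - 1, 0,1/2,3/5,  1, 3,7,8 ] 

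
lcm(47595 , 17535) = 333165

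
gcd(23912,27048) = 392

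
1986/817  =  1986/817 = 2.43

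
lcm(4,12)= 12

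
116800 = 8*14600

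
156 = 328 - 172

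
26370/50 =527  +  2/5  =  527.40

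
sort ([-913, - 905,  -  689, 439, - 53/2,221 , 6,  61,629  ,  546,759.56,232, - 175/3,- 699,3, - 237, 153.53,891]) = [ - 913,  -  905, - 699, - 689, - 237, - 175/3,- 53/2 , 3 , 6 , 61,153.53,221, 232,439, 546,629,759.56, 891]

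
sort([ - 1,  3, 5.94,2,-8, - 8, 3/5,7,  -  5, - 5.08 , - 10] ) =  [-10 , - 8, - 8,  -  5.08, - 5, - 1, 3/5, 2, 3, 5.94,7 ] 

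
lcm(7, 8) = 56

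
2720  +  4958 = 7678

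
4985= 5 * 997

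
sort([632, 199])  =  [199,  632] 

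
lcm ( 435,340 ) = 29580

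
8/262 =4/131 = 0.03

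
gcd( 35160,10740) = 60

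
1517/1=1517 = 1517.00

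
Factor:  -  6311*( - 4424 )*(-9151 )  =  - 255494675464 = - 2^3*7^1*79^1*6311^1*9151^1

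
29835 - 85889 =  - 56054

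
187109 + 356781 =543890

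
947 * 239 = 226333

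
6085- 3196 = 2889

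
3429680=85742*40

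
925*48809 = 45148325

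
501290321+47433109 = 548723430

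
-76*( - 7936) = 603136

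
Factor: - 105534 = - 2^1* 3^2*11^1*13^1*41^1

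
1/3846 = 1/3846=0.00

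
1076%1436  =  1076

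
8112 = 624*13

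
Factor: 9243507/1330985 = 3^1 *5^( - 1)*7^3*13^1*31^( - 2 ) * 277^(-1 )*691^1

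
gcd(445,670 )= 5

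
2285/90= 25 + 7/18 = 25.39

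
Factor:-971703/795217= - 3^3*17^1*29^1*73^1*795217^(-1 )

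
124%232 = 124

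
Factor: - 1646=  - 2^1 *823^1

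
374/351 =374/351 = 1.07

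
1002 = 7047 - 6045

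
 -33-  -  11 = - 22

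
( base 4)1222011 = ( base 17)1686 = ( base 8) 15205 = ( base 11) 5112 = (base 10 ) 6789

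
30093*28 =842604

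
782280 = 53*14760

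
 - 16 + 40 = 24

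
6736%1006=700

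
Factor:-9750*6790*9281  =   - 614425402500 = - 2^2* 3^1*5^4*7^1*13^1 * 97^1 *9281^1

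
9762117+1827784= 11589901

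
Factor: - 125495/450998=-2^ ( -1)*5^1*19^1 * 1321^1*225499^( - 1) 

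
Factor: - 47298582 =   -  2^1*3^2*2627699^1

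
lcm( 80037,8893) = 80037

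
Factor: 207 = 3^2*23^1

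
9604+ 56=9660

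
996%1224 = 996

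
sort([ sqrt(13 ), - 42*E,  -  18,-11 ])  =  [-42*E, - 18, -11,sqrt( 13 )] 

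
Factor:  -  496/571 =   -  2^4*31^1*571^( - 1)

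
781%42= 25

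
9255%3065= 60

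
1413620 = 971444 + 442176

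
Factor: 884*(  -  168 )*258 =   -  2^6*3^2*7^1*13^1 * 17^1*43^1 = -38316096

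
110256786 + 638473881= 748730667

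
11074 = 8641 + 2433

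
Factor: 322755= 3^1*5^1*21517^1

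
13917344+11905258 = 25822602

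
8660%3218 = 2224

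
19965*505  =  10082325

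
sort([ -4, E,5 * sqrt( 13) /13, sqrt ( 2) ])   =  [-4, 5*sqrt( 13)/13,sqrt( 2 ),  E] 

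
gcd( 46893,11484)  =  957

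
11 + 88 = 99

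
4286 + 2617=6903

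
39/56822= 39/56822 = 0.00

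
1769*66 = 116754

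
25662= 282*91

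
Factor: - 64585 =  - 5^1*12917^1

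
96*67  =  6432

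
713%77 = 20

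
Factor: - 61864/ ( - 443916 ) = 2^1*3^(-2)*37^1*59^( - 1 ) = 74/531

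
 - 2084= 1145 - 3229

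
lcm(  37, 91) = 3367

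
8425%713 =582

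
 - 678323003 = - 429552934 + - 248770069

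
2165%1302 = 863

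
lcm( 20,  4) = 20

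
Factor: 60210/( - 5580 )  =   - 2^( - 1 )*3^1*31^ ( - 1 )*223^1 = - 669/62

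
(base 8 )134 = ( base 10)92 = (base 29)35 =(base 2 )1011100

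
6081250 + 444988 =6526238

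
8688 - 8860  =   - 172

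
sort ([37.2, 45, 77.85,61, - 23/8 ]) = [ - 23/8, 37.2,  45,61,77.85]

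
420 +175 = 595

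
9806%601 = 190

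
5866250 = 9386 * 625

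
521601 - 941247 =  - 419646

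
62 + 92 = 154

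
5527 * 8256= 45630912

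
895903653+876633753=1772537406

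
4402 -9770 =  - 5368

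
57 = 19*3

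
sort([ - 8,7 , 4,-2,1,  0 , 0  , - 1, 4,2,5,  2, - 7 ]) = [ -8, - 7, - 2, - 1,0, 0 , 1,2,2,  4,4, 5, 7 ] 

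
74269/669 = 74269/669 = 111.01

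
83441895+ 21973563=105415458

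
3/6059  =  3/6059 = 0.00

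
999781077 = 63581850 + 936199227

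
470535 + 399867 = 870402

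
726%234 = 24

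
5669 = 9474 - 3805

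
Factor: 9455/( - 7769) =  - 5^1*17^( - 1)*31^1*61^1*457^( -1)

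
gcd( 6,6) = 6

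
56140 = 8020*7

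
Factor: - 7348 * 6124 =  - 2^4 * 11^1 * 167^1*1531^1 =-44999152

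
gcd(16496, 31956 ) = 4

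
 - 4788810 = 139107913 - 143896723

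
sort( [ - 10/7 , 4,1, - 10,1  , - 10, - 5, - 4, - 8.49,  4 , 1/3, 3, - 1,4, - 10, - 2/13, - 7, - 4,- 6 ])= [ - 10 , - 10, - 10, - 8.49, - 7 , - 6, - 5, - 4,-4 , - 10/7, - 1 ,-2/13, 1/3, 1 , 1 , 3,4,4 , 4 ]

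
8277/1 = 8277= 8277.00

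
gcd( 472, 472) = 472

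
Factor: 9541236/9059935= 2^2*3^1*5^( - 1 ) * 795103^1 * 1811987^( -1)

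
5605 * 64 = 358720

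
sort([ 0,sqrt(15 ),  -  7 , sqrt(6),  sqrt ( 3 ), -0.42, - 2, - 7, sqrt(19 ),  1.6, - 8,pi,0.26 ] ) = [ - 8, - 7,-7,- 2, - 0.42, 0, 0.26,1.6, sqrt( 3 ), sqrt( 6 ),  pi, sqrt(15 ) , sqrt( 19)]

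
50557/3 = 50557/3= 16852.33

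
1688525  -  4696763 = - 3008238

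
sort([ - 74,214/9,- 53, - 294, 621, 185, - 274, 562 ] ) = [  -  294, - 274,- 74, - 53 , 214/9,185, 562, 621]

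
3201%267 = 264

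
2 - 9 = - 7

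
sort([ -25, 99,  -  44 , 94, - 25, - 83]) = [ - 83 , - 44, - 25,-25, 94,  99 ]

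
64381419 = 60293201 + 4088218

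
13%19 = 13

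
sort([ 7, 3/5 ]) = [3/5,7 ] 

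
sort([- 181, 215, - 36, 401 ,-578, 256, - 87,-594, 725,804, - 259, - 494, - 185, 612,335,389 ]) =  [ - 594, - 578, - 494, - 259, - 185, - 181, - 87, - 36, 215, 256, 335, 389, 401, 612, 725, 804 ]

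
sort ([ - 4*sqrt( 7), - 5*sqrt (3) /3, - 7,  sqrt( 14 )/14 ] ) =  [ - 4*sqrt(7), - 7, - 5*sqrt( 3 )/3, sqrt(14 )/14] 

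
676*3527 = 2384252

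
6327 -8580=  - 2253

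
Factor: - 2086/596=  - 2^( - 1 )*7^1=- 7/2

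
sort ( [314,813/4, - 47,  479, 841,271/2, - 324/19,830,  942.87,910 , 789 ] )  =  [ - 47, - 324/19,271/2, 813/4,  314,479,789,830,841,910,942.87]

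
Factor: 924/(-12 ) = - 77 = - 7^1 * 11^1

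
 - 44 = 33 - 77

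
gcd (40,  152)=8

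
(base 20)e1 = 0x119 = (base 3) 101102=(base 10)281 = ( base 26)AL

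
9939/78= 127 + 11/26 = 127.42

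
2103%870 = 363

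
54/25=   2 + 4/25 = 2.16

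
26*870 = 22620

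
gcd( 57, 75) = 3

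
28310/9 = 3145 + 5/9  =  3145.56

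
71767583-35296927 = 36470656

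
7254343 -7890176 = -635833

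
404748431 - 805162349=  - 400413918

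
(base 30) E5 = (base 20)115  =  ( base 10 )425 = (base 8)651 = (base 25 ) h0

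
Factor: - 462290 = - 2^1*5^1*46229^1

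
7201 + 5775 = 12976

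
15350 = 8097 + 7253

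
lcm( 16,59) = 944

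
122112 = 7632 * 16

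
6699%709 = 318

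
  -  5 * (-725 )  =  3625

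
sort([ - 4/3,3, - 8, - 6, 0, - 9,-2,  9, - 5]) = [ - 9,  -  8, - 6, - 5,-2, - 4/3,0,3,9] 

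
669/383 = 669/383=1.75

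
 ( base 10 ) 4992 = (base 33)4j9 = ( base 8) 11600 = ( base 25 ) 7oh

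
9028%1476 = 172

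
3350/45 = 74 + 4/9  =  74.44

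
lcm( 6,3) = 6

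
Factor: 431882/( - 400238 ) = -11^1 * 67^1 * 683^ ( - 1) = -737/683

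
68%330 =68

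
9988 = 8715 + 1273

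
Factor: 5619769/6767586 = 2^( - 1 )*3^(-2)*7^( - 2 ) *131^1*7673^( -1 )*42899^1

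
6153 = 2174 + 3979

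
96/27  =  32/9= 3.56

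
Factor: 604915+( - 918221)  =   - 2^1 * 7^2*23^1*139^1 = - 313306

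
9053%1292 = 9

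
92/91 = 92/91= 1.01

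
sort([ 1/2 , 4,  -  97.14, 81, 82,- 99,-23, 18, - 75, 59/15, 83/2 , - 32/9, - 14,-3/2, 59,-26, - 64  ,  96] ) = [ - 99, - 97.14, - 75, - 64, - 26, - 23,  -  14, - 32/9, - 3/2,1/2,59/15 , 4, 18, 83/2, 59, 81,82,  96 ] 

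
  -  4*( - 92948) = 371792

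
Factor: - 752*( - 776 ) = 583552 = 2^7* 47^1 * 97^1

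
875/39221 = 125/5603=0.02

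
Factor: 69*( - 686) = - 2^1*3^1*7^3*23^1 = -47334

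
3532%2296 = 1236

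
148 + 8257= 8405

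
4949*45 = 222705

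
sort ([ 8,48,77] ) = [ 8,48,  77] 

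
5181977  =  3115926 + 2066051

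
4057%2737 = 1320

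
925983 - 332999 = 592984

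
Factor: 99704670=2^1 * 3^1  *  5^1*  13^1*255653^1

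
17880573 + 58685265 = 76565838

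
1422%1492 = 1422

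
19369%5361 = 3286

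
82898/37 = 2240+18/37 = 2240.49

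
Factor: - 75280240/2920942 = - 37640120/1460471 = - 2^3 * 5^1*7^1*179^1 * 479^(  -  1 ) * 751^1*3049^( - 1 )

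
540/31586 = 270/15793 = 0.02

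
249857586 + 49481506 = 299339092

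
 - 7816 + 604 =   -  7212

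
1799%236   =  147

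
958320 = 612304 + 346016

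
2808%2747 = 61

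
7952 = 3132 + 4820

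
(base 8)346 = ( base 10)230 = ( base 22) AA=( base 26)8m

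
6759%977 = 897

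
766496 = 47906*16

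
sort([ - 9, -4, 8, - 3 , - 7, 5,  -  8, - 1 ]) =[-9, - 8,-7, - 4 , - 3, - 1,5, 8]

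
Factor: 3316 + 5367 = 8683= 19^1*457^1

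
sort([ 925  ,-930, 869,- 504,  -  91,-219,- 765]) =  [-930, - 765, - 504,  -  219,-91, 869,925 ]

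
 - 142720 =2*(  -  71360)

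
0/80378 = 0 =0.00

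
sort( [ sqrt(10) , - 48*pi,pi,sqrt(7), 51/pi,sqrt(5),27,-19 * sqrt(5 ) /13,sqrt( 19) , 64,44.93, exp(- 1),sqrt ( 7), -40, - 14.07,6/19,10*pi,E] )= [ - 48*pi, - 40, - 14.07 , - 19*sqrt( 5) /13,6/19,exp( - 1),sqrt(5),sqrt (7),sqrt( 7),E  ,  pi,sqrt (10), sqrt(19 ),51/pi,27,10 * pi,44.93,64 ]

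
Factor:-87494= - 2^1* 11^1*41^1*97^1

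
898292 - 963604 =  - 65312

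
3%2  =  1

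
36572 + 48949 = 85521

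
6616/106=3308/53 = 62.42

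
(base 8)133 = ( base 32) 2r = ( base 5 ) 331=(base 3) 10101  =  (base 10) 91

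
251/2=125 + 1/2 = 125.50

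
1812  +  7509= 9321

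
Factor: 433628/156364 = 269/97 = 97^(-1)*269^1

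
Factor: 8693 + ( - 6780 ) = 1913 = 1913^1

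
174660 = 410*426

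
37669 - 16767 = 20902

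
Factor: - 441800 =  - 2^3 * 5^2  *  47^2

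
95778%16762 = 11968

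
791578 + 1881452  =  2673030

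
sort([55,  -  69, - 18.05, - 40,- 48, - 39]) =[  -  69, - 48,-40, -39, - 18.05,  55 ] 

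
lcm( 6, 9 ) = 18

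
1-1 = 0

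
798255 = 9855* 81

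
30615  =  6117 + 24498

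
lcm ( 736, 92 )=736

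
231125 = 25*9245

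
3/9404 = 3/9404 = 0.00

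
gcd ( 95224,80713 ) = 1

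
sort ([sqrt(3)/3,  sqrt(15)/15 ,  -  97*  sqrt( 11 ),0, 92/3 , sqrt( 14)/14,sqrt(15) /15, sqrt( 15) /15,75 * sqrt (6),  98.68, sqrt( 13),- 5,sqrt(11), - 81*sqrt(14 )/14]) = [ - 97 *sqrt(11), - 81*sqrt( 14 ) /14,-5 , 0,sqrt( 15)/15,sqrt( 15) /15, sqrt( 15) /15, sqrt(14 ) /14, sqrt( 3)/3, sqrt( 11), sqrt( 13),92/3,98.68, 75*sqrt( 6 )]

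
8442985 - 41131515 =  - 32688530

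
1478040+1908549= 3386589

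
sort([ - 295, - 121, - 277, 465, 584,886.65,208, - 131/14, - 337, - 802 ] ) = [ - 802, -337, - 295, - 277, - 121, - 131/14, 208,465,584,886.65]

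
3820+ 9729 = 13549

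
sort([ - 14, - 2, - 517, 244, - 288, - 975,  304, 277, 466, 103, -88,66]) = [ - 975, - 517, -288, - 88,  -  14, - 2,66, 103, 244, 277,304,466]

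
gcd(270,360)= 90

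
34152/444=76 + 34/37 = 76.92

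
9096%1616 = 1016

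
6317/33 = 191 + 14/33= 191.42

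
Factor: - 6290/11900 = -37/70  =  - 2^( - 1) * 5^(- 1)*7^( - 1 )*37^1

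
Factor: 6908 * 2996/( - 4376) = -2^1 * 7^1*11^1*107^1*157^1 * 547^ (  -  1 )=-2587046/547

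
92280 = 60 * 1538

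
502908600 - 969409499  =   - 466500899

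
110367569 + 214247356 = 324614925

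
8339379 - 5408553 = 2930826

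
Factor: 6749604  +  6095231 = 12844835 = 5^1*467^1 * 5501^1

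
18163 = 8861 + 9302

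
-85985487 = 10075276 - 96060763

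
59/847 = 59/847 = 0.07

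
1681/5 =1681/5 = 336.20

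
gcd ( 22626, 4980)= 6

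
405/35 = 11+4/7=11.57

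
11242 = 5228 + 6014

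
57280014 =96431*594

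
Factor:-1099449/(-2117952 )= 2^(-6 )*13^1*3677^ ( - 1)  *9397^1 = 122161/235328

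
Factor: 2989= 7^2*61^1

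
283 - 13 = 270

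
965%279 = 128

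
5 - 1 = 4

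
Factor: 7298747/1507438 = 2^ ( -1)*457^1*15971^1*753719^(-1 )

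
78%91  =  78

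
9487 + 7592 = 17079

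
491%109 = 55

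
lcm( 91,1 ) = 91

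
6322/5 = 6322/5  =  1264.40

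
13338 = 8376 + 4962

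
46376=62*748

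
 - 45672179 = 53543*( - 853)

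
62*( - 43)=-2666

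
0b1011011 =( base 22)43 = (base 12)77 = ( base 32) 2R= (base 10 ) 91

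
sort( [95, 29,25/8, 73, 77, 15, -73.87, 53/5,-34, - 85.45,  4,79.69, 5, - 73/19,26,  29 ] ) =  [-85.45 , - 73.87,-34, - 73/19,25/8,4,5, 53/5,15,  26 , 29,  29,73,77,79.69,95 ] 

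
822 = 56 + 766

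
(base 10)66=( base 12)56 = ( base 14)4A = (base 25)2g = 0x42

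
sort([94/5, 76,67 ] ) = [ 94/5,67,  76] 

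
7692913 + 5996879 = 13689792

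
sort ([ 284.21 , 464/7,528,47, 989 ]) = [ 47, 464/7, 284.21, 528,989 ] 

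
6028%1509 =1501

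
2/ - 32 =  - 1/16 = - 0.06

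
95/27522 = 95/27522 = 0.00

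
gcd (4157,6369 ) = 1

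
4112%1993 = 126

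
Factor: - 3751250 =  - 2^1*5^4*3001^1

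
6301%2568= 1165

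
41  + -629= - 588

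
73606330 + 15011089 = 88617419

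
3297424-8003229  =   - 4705805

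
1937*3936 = 7624032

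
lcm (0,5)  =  0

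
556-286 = 270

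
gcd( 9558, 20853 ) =9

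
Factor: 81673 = 23^1*53^1*67^1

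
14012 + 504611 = 518623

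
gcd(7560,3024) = 1512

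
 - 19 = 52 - 71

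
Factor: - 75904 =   -  2^7*593^1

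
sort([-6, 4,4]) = [  -  6, 4, 4]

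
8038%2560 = 358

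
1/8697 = 1/8697= 0.00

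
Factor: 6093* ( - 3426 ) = - 2^1*3^3*571^1*677^1 = - 20874618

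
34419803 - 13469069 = 20950734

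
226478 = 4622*49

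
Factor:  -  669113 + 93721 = -2^5*17981^1  =  - 575392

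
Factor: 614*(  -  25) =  - 15350 = - 2^1*5^2*307^1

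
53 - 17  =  36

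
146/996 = 73/498 = 0.15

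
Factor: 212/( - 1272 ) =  - 2^( - 1 )* 3^ ( - 1 )  =  - 1/6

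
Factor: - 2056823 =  - 83^1*24781^1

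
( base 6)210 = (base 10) 78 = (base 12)66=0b1001110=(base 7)141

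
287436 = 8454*34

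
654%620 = 34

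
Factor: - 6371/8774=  - 2^( - 1)*23^1*41^(-1)*107^( - 1) * 277^1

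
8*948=7584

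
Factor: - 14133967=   -  19^1 * 97^1 * 7669^1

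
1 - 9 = - 8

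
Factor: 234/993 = 78/331 =2^1*3^1  *  13^1*331^( - 1 ) 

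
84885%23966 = 12987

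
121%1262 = 121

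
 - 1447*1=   -  1447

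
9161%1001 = 152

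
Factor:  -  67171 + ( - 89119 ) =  - 2^1 * 5^1*15629^1 = - 156290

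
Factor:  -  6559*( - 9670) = 2^1 * 5^1*7^1*937^1 * 967^1 = 63425530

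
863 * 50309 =43416667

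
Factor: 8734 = 2^1 * 11^1 * 397^1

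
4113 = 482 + 3631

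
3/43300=3/43300= 0.00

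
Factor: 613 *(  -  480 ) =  - 2^5*3^1*5^1*613^1 = - 294240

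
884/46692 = 221/11673=0.02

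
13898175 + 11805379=25703554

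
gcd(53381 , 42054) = 1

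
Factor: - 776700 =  -2^2 * 3^2*5^2*863^1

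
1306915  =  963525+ 343390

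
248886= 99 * 2514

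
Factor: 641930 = 2^1*5^1*23^1*2791^1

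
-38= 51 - 89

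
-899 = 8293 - 9192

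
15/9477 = 5/3159 = 0.00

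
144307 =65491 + 78816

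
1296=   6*216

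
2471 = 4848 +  - 2377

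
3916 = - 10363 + 14279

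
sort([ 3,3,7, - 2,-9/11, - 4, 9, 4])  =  [ - 4, - 2, - 9/11, 3, 3, 4,7,9]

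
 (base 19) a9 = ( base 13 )124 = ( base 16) C7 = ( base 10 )199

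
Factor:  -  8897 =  - 7^1*31^1*41^1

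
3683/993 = 3683/993  =  3.71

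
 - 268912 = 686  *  ( - 392)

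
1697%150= 47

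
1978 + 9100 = 11078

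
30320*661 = 20041520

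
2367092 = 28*84539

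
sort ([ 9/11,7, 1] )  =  [ 9/11  ,  1,  7 ]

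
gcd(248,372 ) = 124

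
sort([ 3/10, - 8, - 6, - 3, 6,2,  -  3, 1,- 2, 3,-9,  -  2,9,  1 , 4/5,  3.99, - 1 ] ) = [ - 9, - 8,-6, - 3, - 3 , - 2, - 2, - 1,3/10 , 4/5,1,1, 2,3,  3.99,6 , 9] 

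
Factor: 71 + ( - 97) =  - 26 = -  2^1*13^1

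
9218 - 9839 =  - 621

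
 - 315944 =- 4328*73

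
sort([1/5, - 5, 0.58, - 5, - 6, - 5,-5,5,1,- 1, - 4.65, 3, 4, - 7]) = [-7, - 6, - 5,-5,-5,-5, - 4.65, - 1,1/5, 0.58 , 1,  3, 4,5]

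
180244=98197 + 82047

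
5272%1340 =1252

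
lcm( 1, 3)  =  3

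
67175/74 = 67175/74 = 907.77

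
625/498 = 1 + 127/498 = 1.26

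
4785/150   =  319/10= 31.90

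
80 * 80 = 6400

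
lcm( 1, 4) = 4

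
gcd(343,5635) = 49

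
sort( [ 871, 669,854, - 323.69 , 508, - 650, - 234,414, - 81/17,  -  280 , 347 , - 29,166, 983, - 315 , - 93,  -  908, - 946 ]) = [ - 946, - 908, - 650,-323.69, - 315, -280, - 234, - 93, - 29, - 81/17,166,347,  414,508, 669,854, 871,983 ] 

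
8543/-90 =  - 95 + 7/90 = - 94.92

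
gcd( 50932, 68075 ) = 7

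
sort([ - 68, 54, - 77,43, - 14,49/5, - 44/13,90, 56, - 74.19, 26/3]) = [ - 77, - 74.19, - 68, - 14, - 44/13, 26/3,49/5, 43,54,  56 , 90]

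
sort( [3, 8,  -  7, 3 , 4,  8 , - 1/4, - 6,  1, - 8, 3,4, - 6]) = [-8,  -  7,-6, - 6, - 1/4,1, 3,  3,3,  4,4, 8,8]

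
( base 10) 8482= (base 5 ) 232412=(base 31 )8PJ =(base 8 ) 20442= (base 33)7Q1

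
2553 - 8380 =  - 5827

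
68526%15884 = 4990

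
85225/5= 17045 = 17045.00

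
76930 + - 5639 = 71291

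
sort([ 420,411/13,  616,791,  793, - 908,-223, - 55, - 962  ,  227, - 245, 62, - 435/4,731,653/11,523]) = [-962,-908,-245,-223,-435/4, - 55,411/13, 653/11,62, 227,420,523 , 616,731,791, 793]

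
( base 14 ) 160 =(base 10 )280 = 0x118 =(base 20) E0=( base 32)8O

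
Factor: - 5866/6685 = - 2^1 * 5^(  -  1)*191^( - 1)* 419^1 = -  838/955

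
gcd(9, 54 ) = 9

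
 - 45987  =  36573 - 82560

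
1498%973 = 525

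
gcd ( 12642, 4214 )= 4214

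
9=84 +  - 75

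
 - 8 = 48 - 56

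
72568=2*36284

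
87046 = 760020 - 672974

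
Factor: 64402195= 5^1*11^1*13^1*90073^1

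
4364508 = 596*7323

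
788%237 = 77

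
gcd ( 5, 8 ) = 1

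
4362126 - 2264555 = 2097571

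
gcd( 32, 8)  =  8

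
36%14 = 8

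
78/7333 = 78/7333 = 0.01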